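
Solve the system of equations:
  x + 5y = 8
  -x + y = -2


Using Cramer's rule:
Determinant D = (1)(1) - (-1)(5) = 1 + 5 = 6
Dx = (8)(1) - (-2)(5) = 8 + 10 = 18
Dy = (1)(-2) - (-1)(8) = -2 + 8 = 6
x = Dx/D = 18/6 = 3
y = Dy/D = 6/6 = 1

x = 3, y = 1


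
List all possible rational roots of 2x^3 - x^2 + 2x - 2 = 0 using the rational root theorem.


Rational root theorem: possible roots are ±p/q where:
  p divides the constant term (-2): p ∈ {1, 2}
  q divides the leading coefficient (2): q ∈ {1, 2}

All possible rational roots: -2, -1, -1/2, 1/2, 1, 2

-2, -1, -1/2, 1/2, 1, 2


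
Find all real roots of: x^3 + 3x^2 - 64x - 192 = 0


Let p(x) = x^3 + 3x^2 - 64x - 192. By the rational root theorem (leading coefficient 1), any rational root is an integer divisor of 192: try ±1, ±2, ... in turn.
Test x = 1: value = -252 ≠ 0.
Test x = -1: value = -126 ≠ 0.
Test x = 2: value = -300 ≠ 0.
Test x = -2: value = -60 ≠ 0.
Test x = 3: value = -330 ≠ 0.
Test x = -3: value = 0 ✓, so (x + 3) is a factor.
Synthetic division by (x + 3): bring down 1; 1(-3) + 3 = 0; 0(-3) - 64 = -64; (-64)(-3) - 192 = 0 → quotient x^2 - 64, remainder 0.
Solve the quadratic x^2 - 64 = 0: discriminant = 0^2 - 4(1)(-64) = 0 + 256 = 256.
sqrt(256) = 16, so x = (0 ± 16)/2: x = 8 or x = -8.

x = -8, x = -3, x = 8


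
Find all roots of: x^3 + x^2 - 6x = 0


The constant term is 0, so x = 0 is a root. Factor out x:
  x^2 + x - 6 = 0
Solve the quadratic x^2 + x - 6 = 0: discriminant = 1^2 - 4(1)(-6) = 1 + 24 = 25.
sqrt(25) = 5, so x = (-1 ± 5)/2: x = 2 or x = -3.
Collecting all roots found:

x = -3, x = 0, x = 2


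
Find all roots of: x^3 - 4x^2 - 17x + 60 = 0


Let p(x) = x^3 - 4x^2 - 17x + 60. By the rational root theorem (leading coefficient 1), any rational root is an integer divisor of 60: try ±1, ±2, ... in turn.
Test x = 1: value = 40 ≠ 0.
Test x = -1: value = 72 ≠ 0.
Test x = 2: value = 18 ≠ 0.
Test x = -2: value = 70 ≠ 0.
Test x = 3: value = 0 ✓, so (x - 3) is a factor.
Synthetic division by (x - 3): bring down 1; 1(3) - 4 = -1; (-1)(3) - 17 = -20; (-20)(3) + 60 = 0 → quotient x^2 - x - 20, remainder 0.
Solve the quadratic x^2 - x - 20 = 0: discriminant = (-1)^2 - 4(1)(-20) = 1 + 80 = 81.
sqrt(81) = 9, so x = (1 ± 9)/2: x = 5 or x = -4.
Collecting all roots found:

x = -4, x = 3, x = 5


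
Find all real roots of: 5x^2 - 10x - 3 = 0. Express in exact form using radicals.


Using the quadratic formula: x = (-b ± sqrt(b^2 - 4ac)) / (2a)
Here a = 5, b = -10, c = -3
Discriminant = b^2 - 4ac = (-10)^2 - 4(5)(-3) = 100 + 60 = 160
Since discriminant = 160 > 0, there are two real roots.
x = (10 ± 4*sqrt(10)) / 10
Simplifying: x = (5 ± 2*sqrt(10)) / 5
Numerically: x ≈ 2.2649 or x ≈ -0.2649

x = (5 + 2*sqrt(10)) / 5 or x = (5 - 2*sqrt(10)) / 5


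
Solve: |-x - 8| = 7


An absolute value equation |expr| = 7 gives two cases:
Case 1: -x - 8 = 7
  -x = 15, so x = -15
Case 2: -x - 8 = -7
  -x = 1, so x = -1

x = -15, x = -1


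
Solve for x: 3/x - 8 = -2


Subtract -8 from both sides: 3/x = 6
Multiply both sides by x: 3 = 6 * x
Divide by 6: x = 1/2

x = 1/2


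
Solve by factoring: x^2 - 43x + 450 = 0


We need two numbers that multiply to 450 and add to -43.
Those numbers are -25 and -18 (since (-25) * (-18) = 450 and (-25) + (-18) = -43).
So x^2 - 43x + 450 = (x - 25)(x - 18) = 0
Setting each factor to zero: x = 25 or x = 18

x = 18, x = 25


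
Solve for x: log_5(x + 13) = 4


Convert to exponential form: x + 13 = 5^4 = 625
x = 625 - 13 = 612
Check: log_5(612 + 13) = log_5(625) = log_5(625) = 4 ✓

x = 612


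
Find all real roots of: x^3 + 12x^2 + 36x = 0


The constant term is 0, so x = 0 is a root. Factor out x:
  x(x^2 + 12x + 36) = 0
Solve the quadratic x^2 + 12x + 36 = 0: discriminant = 12^2 - 4(1)(36) = 144 - 144 = 0.
Discriminant = 0, so a double root: x = -12/2 = -6.

x = -6 (multiplicity 2), x = 0


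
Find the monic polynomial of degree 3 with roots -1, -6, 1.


A monic polynomial with roots -1, -6, 1 is:
p(x) = (x + 1)(x + 6)(x - 1)
After multiplying by (x + 1): x + 1
After multiplying by (x + 6): x^2 + 7x + 6
After multiplying by (x - 1): x^3 + 6x^2 - x - 6

x^3 + 6x^2 - x - 6


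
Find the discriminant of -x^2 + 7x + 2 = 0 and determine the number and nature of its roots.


For ax^2 + bx + c = 0, discriminant D = b^2 - 4ac
Here a = -1, b = 7, c = 2
D = (7)^2 - 4(-1)(2) = 49 + 8 = 57

D = 57 > 0 but not a perfect square
The equation has 2 distinct real irrational roots.

Discriminant = 57, 2 distinct real irrational roots


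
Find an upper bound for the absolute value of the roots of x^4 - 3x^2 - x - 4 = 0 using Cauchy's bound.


Cauchy's bound: all roots r satisfy |r| <= 1 + max(|a_i/a_n|) for i = 0,...,n-1
where a_n is the leading coefficient.

Coefficients: [1, 0, -3, -1, -4]
Leading coefficient a_n = 1
Ratios |a_i/a_n|: 0, 3, 1, 4
Maximum ratio: 4
Cauchy's bound: |r| <= 1 + 4 = 5

Upper bound = 5


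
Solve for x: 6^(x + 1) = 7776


Express both sides with the same base.
7776 = 6^5
Since the bases match, equate exponents: x + 1 = 5
So x = 5 - (1) = 4

x = 4


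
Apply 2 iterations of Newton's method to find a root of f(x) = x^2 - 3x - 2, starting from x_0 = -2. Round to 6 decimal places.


Newton's method: x_(n+1) = x_n - f(x_n)/f'(x_n)
f(x) = x^2 - 3x - 2
f'(x) = 2x - 3

Iteration 1:
  f(-2.000000) = 8.000000
  f'(-2.000000) = -7.000000
  x_1 = -2.000000 - (8.000000)/(-7.000000) = -0.857143

Iteration 2:
  f(-0.857143) = 1.306122
  f'(-0.857143) = -4.714286
  x_2 = -0.857143 - (1.306122)/(-4.714286) = -0.580087

x_2 = -0.580087


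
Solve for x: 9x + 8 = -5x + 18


Starting with: 9x + 8 = -5x + 18
Move all x terms to left: (9 + 5)x = 18 - 8
Simplify: 14x = 10
Divide both sides by 14: x = 5/7

x = 5/7


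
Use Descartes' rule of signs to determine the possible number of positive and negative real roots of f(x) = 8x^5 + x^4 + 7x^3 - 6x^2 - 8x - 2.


Descartes' rule of signs:

For positive roots, count sign changes in f(x) = 8x^5 + x^4 + 7x^3 - 6x^2 - 8x - 2:
Signs of coefficients: +, +, +, -, -, -
Number of sign changes: 1
Possible positive real roots: 1

For negative roots, examine f(-x) = -8x^5 + x^4 - 7x^3 - 6x^2 + 8x - 2:
Signs of coefficients: -, +, -, -, +, -
Number of sign changes: 4
Possible negative real roots: 4, 2, 0

Positive roots: 1; Negative roots: 4 or 2 or 0


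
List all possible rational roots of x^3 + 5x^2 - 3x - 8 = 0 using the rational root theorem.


Rational root theorem: possible roots are ±p/q where:
  p divides the constant term (-8): p ∈ {1, 2, 4, 8}
  q divides the leading coefficient (1): q ∈ {1}

All possible rational roots: -8, -4, -2, -1, 1, 2, 4, 8

-8, -4, -2, -1, 1, 2, 4, 8


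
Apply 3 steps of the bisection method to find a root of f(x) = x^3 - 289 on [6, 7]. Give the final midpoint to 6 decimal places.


f(x) = x^3 - 289
f(6) = -73 < 0
f(7) = 54 > 0

Step 1: midpoint = (6.000000 + 7.000000)/2 = 6.500000
  f(6.500000) = -14.375000
  f(mid) < 0, so root is in [6.500000, 7.000000]

Step 2: midpoint = (6.500000 + 7.000000)/2 = 6.750000
  f(6.750000) = 18.546875
  f(mid) > 0, so root is in [6.500000, 6.750000]

Step 3: midpoint = (6.500000 + 6.750000)/2 = 6.625000
  f(6.625000) = 1.775391
  f(mid) > 0, so root is in [6.500000, 6.625000]

midpoint = 6.625000


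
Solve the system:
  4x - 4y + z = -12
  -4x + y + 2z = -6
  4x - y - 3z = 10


Using Cramer's rule. Expand each determinant along the first row.
D  = 4*[1*(-3) - 2*(-1)] - (-4)*[(-4)*(-3) - 2*4] + 1*[(-4)*(-1) - 1*4]
  = 4*(-1) - (-4)*(4) + 1*(0) = 12
Dx = (-12)*[1*(-3) - 2*(-1)] - (-4)*[(-6)*(-3) - 2*10] + 1*[(-6)*(-1) - 1*10]
  = (-12)*(-1) - (-4)*(-2) + 1*(-4) = 0
Dy = 4*[(-6)*(-3) - 2*10] - (-12)*[(-4)*(-3) - 2*4] + 1*[(-4)*10 - (-6)*4]
  = 4*(-2) - (-12)*(4) + 1*(-16) = 24
Dz = 4*[1*10 - (-6)*(-1)] - (-4)*[(-4)*10 - (-6)*4] + (-12)*[(-4)*(-1) - 1*4]
  = 4*(4) - (-4)*(-16) + (-12)*(0) = -48
x = Dx/D = 0/12 = 0, y = Dy/D = 24/12 = 2, z = Dz/D = -48/12 = -4
Check eq1: (4)(0) + (-4)(2) + (1)(-4) = -12 = -12 ✓
Check eq2: (-4)(0) + (1)(2) + (2)(-4) = -6 = -6 ✓
Check eq3: (4)(0) + (-1)(2) + (-3)(-4) = 10 = 10 ✓

x = 0, y = 2, z = -4


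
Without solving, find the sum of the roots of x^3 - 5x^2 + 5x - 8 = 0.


By Vieta's formulas for x^3 + bx^2 + cx + d = 0:
  r1 + r2 + r3 = -b/a = 5
  r1*r2 + r1*r3 + r2*r3 = c/a = 5
  r1*r2*r3 = -d/a = 8


Sum = 5


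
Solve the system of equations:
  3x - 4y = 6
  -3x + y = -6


Using Cramer's rule:
Determinant D = (3)(1) - (-3)(-4) = 3 - 12 = -9
Dx = (6)(1) - (-6)(-4) = 6 - 24 = -18
Dy = (3)(-6) - (-3)(6) = -18 + 18 = 0
x = Dx/D = -18/-9 = 2
y = Dy/D = 0/-9 = 0

x = 2, y = 0


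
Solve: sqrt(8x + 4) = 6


Square both sides: 8x + 4 = 6^2 = 36
8x = 36 - 4 = 32
x = 4
Check: sqrt(8*4 + 4) = sqrt(36) = 6 ✓

x = 4


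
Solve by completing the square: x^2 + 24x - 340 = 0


Start: x^2 + 24x - 340 = 0
Move constant: x^2 + 24x = 340
Half of 24 is 12, squared is 144
Add 144 to both sides: x^2 + 24x + 144 = 484
(x + 12)^2 = 484
x + 12 = ±22
x = -12 + 22 = 10 or x = -12 - 22 = -34

x = -34, x = 10


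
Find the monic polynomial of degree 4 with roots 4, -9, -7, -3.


A monic polynomial with roots 4, -9, -7, -3 is:
p(x) = (x - 4)(x + 9)(x + 7)(x + 3)
After multiplying by (x - 4): x - 4
After multiplying by (x + 9): x^2 + 5x - 36
After multiplying by (x + 7): x^3 + 12x^2 - x - 252
After multiplying by (x + 3): x^4 + 15x^3 + 35x^2 - 255x - 756

x^4 + 15x^3 + 35x^2 - 255x - 756


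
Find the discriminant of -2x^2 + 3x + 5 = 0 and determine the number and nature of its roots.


For ax^2 + bx + c = 0, discriminant D = b^2 - 4ac
Here a = -2, b = 3, c = 5
D = (3)^2 - 4(-2)(5) = 9 + 40 = 49

D = 49 > 0 and is a perfect square (sqrt = 7)
The equation has 2 distinct real rational roots.

Discriminant = 49, 2 distinct real rational roots


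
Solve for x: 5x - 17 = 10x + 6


Starting with: 5x - 17 = 10x + 6
Move all x terms to left: (5 - 10)x = 6 + 17
Simplify: -5x = 23
Divide both sides by -5: x = -23/5

x = -23/5


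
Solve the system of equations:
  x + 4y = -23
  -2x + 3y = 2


Using Cramer's rule:
Determinant D = (1)(3) - (-2)(4) = 3 + 8 = 11
Dx = (-23)(3) - (2)(4) = -69 - 8 = -77
Dy = (1)(2) - (-2)(-23) = 2 - 46 = -44
x = Dx/D = -77/11 = -7
y = Dy/D = -44/11 = -4

x = -7, y = -4


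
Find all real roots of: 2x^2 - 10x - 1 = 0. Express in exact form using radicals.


Using the quadratic formula: x = (-b ± sqrt(b^2 - 4ac)) / (2a)
Here a = 2, b = -10, c = -1
Discriminant = b^2 - 4ac = (-10)^2 - 4(2)(-1) = 100 + 8 = 108
Since discriminant = 108 > 0, there are two real roots.
x = (10 ± 6*sqrt(3)) / 4
Simplifying: x = (5 ± 3*sqrt(3)) / 2
Numerically: x ≈ 5.0981 or x ≈ -0.0981

x = (5 + 3*sqrt(3)) / 2 or x = (5 - 3*sqrt(3)) / 2


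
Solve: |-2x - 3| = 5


An absolute value equation |expr| = 5 gives two cases:
Case 1: -2x - 3 = 5
  -2x = 8, so x = -4
Case 2: -2x - 3 = -5
  -2x = -2, so x = 1

x = -4, x = 1


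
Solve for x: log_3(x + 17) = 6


Convert to exponential form: x + 17 = 3^6 = 729
x = 729 - 17 = 712
Check: log_3(712 + 17) = log_3(729) = log_3(729) = 6 ✓

x = 712


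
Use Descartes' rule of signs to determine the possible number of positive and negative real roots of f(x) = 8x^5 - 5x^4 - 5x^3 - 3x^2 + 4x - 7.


Descartes' rule of signs:

For positive roots, count sign changes in f(x) = 8x^5 - 5x^4 - 5x^3 - 3x^2 + 4x - 7:
Signs of coefficients: +, -, -, -, +, -
Number of sign changes: 3
Possible positive real roots: 3, 1

For negative roots, examine f(-x) = -8x^5 - 5x^4 + 5x^3 - 3x^2 - 4x - 7:
Signs of coefficients: -, -, +, -, -, -
Number of sign changes: 2
Possible negative real roots: 2, 0

Positive roots: 3 or 1; Negative roots: 2 or 0


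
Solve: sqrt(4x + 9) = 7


Square both sides: 4x + 9 = 7^2 = 49
4x = 49 - 9 = 40
x = 10
Check: sqrt(4*10 + 9) = sqrt(49) = 7 ✓

x = 10


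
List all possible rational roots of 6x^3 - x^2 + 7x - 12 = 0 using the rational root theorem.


Rational root theorem: possible roots are ±p/q where:
  p divides the constant term (-12): p ∈ {1, 2, 3, 4, 6, 12}
  q divides the leading coefficient (6): q ∈ {1, 2, 3, 6}

All possible rational roots: -12, -6, -4, -3, -2, -3/2, -4/3, -1, -2/3, -1/2, -1/3, -1/6, 1/6, 1/3, 1/2, 2/3, 1, 4/3, 3/2, 2, 3, 4, 6, 12

-12, -6, -4, -3, -2, -3/2, -4/3, -1, -2/3, -1/2, -1/3, -1/6, 1/6, 1/3, 1/2, 2/3, 1, 4/3, 3/2, 2, 3, 4, 6, 12


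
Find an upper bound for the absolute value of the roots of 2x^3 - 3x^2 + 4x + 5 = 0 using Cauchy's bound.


Cauchy's bound: all roots r satisfy |r| <= 1 + max(|a_i/a_n|) for i = 0,...,n-1
where a_n is the leading coefficient.

Coefficients: [2, -3, 4, 5]
Leading coefficient a_n = 2
Ratios |a_i/a_n|: 3/2, 2, 5/2
Maximum ratio: 5/2
Cauchy's bound: |r| <= 1 + 5/2 = 7/2

Upper bound = 7/2


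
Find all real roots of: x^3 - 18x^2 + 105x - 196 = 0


Let p(x) = x^3 - 18x^2 + 105x - 196. By the rational root theorem (leading coefficient 1), any rational root is an integer divisor of 196: try ±1, ±2, ... in turn.
Test x = 1: value = -108 ≠ 0.
Test x = -1: value = -320 ≠ 0.
Test x = 2: value = -50 ≠ 0.
Test x = -2: value = -486 ≠ 0.
Test x = 4: value = 0 ✓, so (x - 4) is a factor.
Synthetic division by (x - 4): bring down 1; 1(4) - 18 = -14; (-14)(4) + 105 = 49; 49(4) - 196 = 0 → quotient x^2 - 14x + 49, remainder 0.
Solve the quadratic x^2 - 14x + 49 = 0: discriminant = (-14)^2 - 4(1)(49) = 196 - 196 = 0.
Discriminant = 0, so a double root: x = 14/2 = 7.

x = 4, x = 7 (multiplicity 2)


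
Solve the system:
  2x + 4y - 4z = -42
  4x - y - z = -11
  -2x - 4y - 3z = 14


Using Cramer's rule. Expand each determinant along the first row.
D  = 2*[(-1)*(-3) - (-1)*(-4)] - 4*[4*(-3) - (-1)*(-2)] + (-4)*[4*(-4) - (-1)*(-2)]
  = 2*(-1) - 4*(-14) + (-4)*(-18) = 126
Dx = (-42)*[(-1)*(-3) - (-1)*(-4)] - 4*[(-11)*(-3) - (-1)*14] + (-4)*[(-11)*(-4) - (-1)*14]
  = (-42)*(-1) - 4*(47) + (-4)*(58) = -378
Dy = 2*[(-11)*(-3) - (-1)*14] - (-42)*[4*(-3) - (-1)*(-2)] + (-4)*[4*14 - (-11)*(-2)]
  = 2*(47) - (-42)*(-14) + (-4)*(34) = -630
Dz = 2*[(-1)*14 - (-11)*(-4)] - 4*[4*14 - (-11)*(-2)] + (-42)*[4*(-4) - (-1)*(-2)]
  = 2*(-58) - 4*(34) + (-42)*(-18) = 504
x = Dx/D = -378/126 = -3, y = Dy/D = -630/126 = -5, z = Dz/D = 504/126 = 4
Check eq1: (2)(-3) + (4)(-5) + (-4)(4) = -42 = -42 ✓
Check eq2: (4)(-3) + (-1)(-5) + (-1)(4) = -11 = -11 ✓
Check eq3: (-2)(-3) + (-4)(-5) + (-3)(4) = 14 = 14 ✓

x = -3, y = -5, z = 4


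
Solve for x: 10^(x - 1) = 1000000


Express both sides with the same base.
1000000 = 10^6
Since the bases match, equate exponents: x - 1 = 6
So x = 6 - (-1) = 7

x = 7


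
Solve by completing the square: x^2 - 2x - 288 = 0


Start: x^2 - 2x - 288 = 0
Move constant: x^2 - 2x = 288
Half of -2 is -1, squared is 1
Add 1 to both sides: x^2 - 2x + 1 = 289
(x - 1)^2 = 289
x - 1 = ±17
x = 1 + 17 = 18 or x = 1 - 17 = -16

x = -16, x = 18


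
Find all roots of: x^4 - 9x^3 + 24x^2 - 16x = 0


The constant term is 0, so x = 0 is a root. Factor out x:
  x^3 - 9x^2 + 24x - 16 = 0
Let p(x) = x^3 - 9x^2 + 24x - 16. By the rational root theorem (leading coefficient 1), any rational root is an integer divisor of 16: try ±1, ±2, ... in turn.
Test x = 1: value = 0 ✓, so (x - 1) is a factor.
Synthetic division by (x - 1): bring down 1; 1(1) - 9 = -8; (-8)(1) + 24 = 16; 16(1) - 16 = 0 → quotient x^2 - 8x + 16, remainder 0.
Solve the quadratic x^2 - 8x + 16 = 0: discriminant = (-8)^2 - 4(1)(16) = 64 - 64 = 0.
Discriminant = 0, so a double root: x = 8/2 = 4.
Collecting all roots found:

x = 0, x = 1, x = 4 (multiplicity 2)


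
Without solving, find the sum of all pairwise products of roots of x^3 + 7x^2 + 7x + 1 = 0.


By Vieta's formulas for x^3 + bx^2 + cx + d = 0:
  r1 + r2 + r3 = -b/a = -7
  r1*r2 + r1*r3 + r2*r3 = c/a = 7
  r1*r2*r3 = -d/a = -1


Sum of pairwise products = 7


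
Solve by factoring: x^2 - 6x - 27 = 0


We need two numbers that multiply to -27 and add to -6.
Those numbers are -9 and 3 (since (-9) * 3 = -27 and (-9) + 3 = -6).
So x^2 - 6x - 27 = (x - 9)(x + 3) = 0
Setting each factor to zero: x = 9 or x = -3

x = -3, x = 9


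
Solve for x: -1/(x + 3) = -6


Multiply both sides by (x + 3): -1 = -6(x + 3)
Distribute: -1 = -6x - 18
-6x = -1 + 18 = 17
x = -17/6

x = -17/6


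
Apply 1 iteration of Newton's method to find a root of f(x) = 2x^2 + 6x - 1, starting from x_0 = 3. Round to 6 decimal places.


Newton's method: x_(n+1) = x_n - f(x_n)/f'(x_n)
f(x) = 2x^2 + 6x - 1
f'(x) = 4x + 6

Iteration 1:
  f(3.000000) = 35.000000
  f'(3.000000) = 18.000000
  x_1 = 3.000000 - (35.000000)/(18.000000) = 1.055556

x_1 = 1.055556


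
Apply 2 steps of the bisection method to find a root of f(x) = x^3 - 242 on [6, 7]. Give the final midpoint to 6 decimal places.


f(x) = x^3 - 242
f(6) = -26 < 0
f(7) = 101 > 0

Step 1: midpoint = (6.000000 + 7.000000)/2 = 6.500000
  f(6.500000) = 32.625000
  f(mid) > 0, so root is in [6.000000, 6.500000]

Step 2: midpoint = (6.000000 + 6.500000)/2 = 6.250000
  f(6.250000) = 2.140625
  f(mid) > 0, so root is in [6.000000, 6.250000]

midpoint = 6.250000


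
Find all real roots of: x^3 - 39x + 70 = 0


Let p(x) = x^3 - 39x + 70. By the rational root theorem (leading coefficient 1), any rational root is an integer divisor of 70: try ±1, ±2, ... in turn.
Test x = 1: value = 32 ≠ 0.
Test x = -1: value = 108 ≠ 0.
Test x = 2: value = 0 ✓, so (x - 2) is a factor.
Synthetic division by (x - 2): bring down 1; 1(2) + 0 = 2; 2(2) - 39 = -35; (-35)(2) + 70 = 0 → quotient x^2 + 2x - 35, remainder 0.
Solve the quadratic x^2 + 2x - 35 = 0: discriminant = 2^2 - 4(1)(-35) = 4 + 140 = 144.
sqrt(144) = 12, so x = (-2 ± 12)/2: x = 5 or x = -7.

x = -7, x = 2, x = 5


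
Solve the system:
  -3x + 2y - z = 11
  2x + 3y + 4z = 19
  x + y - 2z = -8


Using Cramer's rule. Expand each determinant along the first row.
D  = (-3)*[3*(-2) - 4*1] - 2*[2*(-2) - 4*1] + (-1)*[2*1 - 3*1]
  = (-3)*(-10) - 2*(-8) + (-1)*(-1) = 47
Dx = 11*[3*(-2) - 4*1] - 2*[19*(-2) - 4*(-8)] + (-1)*[19*1 - 3*(-8)]
  = 11*(-10) - 2*(-6) + (-1)*(43) = -141
Dy = (-3)*[19*(-2) - 4*(-8)] - 11*[2*(-2) - 4*1] + (-1)*[2*(-8) - 19*1]
  = (-3)*(-6) - 11*(-8) + (-1)*(-35) = 141
Dz = (-3)*[3*(-8) - 19*1] - 2*[2*(-8) - 19*1] + 11*[2*1 - 3*1]
  = (-3)*(-43) - 2*(-35) + 11*(-1) = 188
x = Dx/D = -141/47 = -3, y = Dy/D = 141/47 = 3, z = Dz/D = 188/47 = 4
Check eq1: (-3)(-3) + (2)(3) + (-1)(4) = 11 = 11 ✓
Check eq2: (2)(-3) + (3)(3) + (4)(4) = 19 = 19 ✓
Check eq3: (1)(-3) + (1)(3) + (-2)(4) = -8 = -8 ✓

x = -3, y = 3, z = 4


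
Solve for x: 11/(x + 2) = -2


Multiply both sides by (x + 2): 11 = -2(x + 2)
Distribute: 11 = -2x - 4
-2x = 11 + 4 = 15
x = -15/2

x = -15/2


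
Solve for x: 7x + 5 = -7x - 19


Starting with: 7x + 5 = -7x - 19
Move all x terms to left: (7 + 7)x = -19 - 5
Simplify: 14x = -24
Divide both sides by 14: x = -12/7

x = -12/7


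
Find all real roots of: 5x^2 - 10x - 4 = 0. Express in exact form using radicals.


Using the quadratic formula: x = (-b ± sqrt(b^2 - 4ac)) / (2a)
Here a = 5, b = -10, c = -4
Discriminant = b^2 - 4ac = (-10)^2 - 4(5)(-4) = 100 + 80 = 180
Since discriminant = 180 > 0, there are two real roots.
x = (10 ± 6*sqrt(5)) / 10
Simplifying: x = (5 ± 3*sqrt(5)) / 5
Numerically: x ≈ 2.3416 or x ≈ -0.3416

x = (5 + 3*sqrt(5)) / 5 or x = (5 - 3*sqrt(5)) / 5


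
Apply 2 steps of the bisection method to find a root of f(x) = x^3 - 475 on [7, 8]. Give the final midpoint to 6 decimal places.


f(x) = x^3 - 475
f(7) = -132 < 0
f(8) = 37 > 0

Step 1: midpoint = (7.000000 + 8.000000)/2 = 7.500000
  f(7.500000) = -53.125000
  f(mid) < 0, so root is in [7.500000, 8.000000]

Step 2: midpoint = (7.500000 + 8.000000)/2 = 7.750000
  f(7.750000) = -9.515625
  f(mid) < 0, so root is in [7.750000, 8.000000]

midpoint = 7.750000


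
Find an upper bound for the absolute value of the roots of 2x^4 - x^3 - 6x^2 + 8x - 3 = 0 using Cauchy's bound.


Cauchy's bound: all roots r satisfy |r| <= 1 + max(|a_i/a_n|) for i = 0,...,n-1
where a_n is the leading coefficient.

Coefficients: [2, -1, -6, 8, -3]
Leading coefficient a_n = 2
Ratios |a_i/a_n|: 1/2, 3, 4, 3/2
Maximum ratio: 4
Cauchy's bound: |r| <= 1 + 4 = 5

Upper bound = 5


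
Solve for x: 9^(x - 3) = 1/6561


Express both sides with the same base.
1/6561 = 9^(-4)
Since the bases match, equate exponents: x - 3 = -4
So x = -4 - (-3) = -1

x = -1


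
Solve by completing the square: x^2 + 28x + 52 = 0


Start: x^2 + 28x + 52 = 0
Move constant: x^2 + 28x = -52
Half of 28 is 14, squared is 196
Add 196 to both sides: x^2 + 28x + 196 = 144
(x + 14)^2 = 144
x + 14 = ±12
x = -14 + 12 = -2 or x = -14 - 12 = -26

x = -26, x = -2


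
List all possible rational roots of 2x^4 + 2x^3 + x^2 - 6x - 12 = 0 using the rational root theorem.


Rational root theorem: possible roots are ±p/q where:
  p divides the constant term (-12): p ∈ {1, 2, 3, 4, 6, 12}
  q divides the leading coefficient (2): q ∈ {1, 2}

All possible rational roots: -12, -6, -4, -3, -2, -3/2, -1, -1/2, 1/2, 1, 3/2, 2, 3, 4, 6, 12

-12, -6, -4, -3, -2, -3/2, -1, -1/2, 1/2, 1, 3/2, 2, 3, 4, 6, 12


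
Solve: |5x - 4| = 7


An absolute value equation |expr| = 7 gives two cases:
Case 1: 5x - 4 = 7
  5x = 11, so x = 11/5
Case 2: 5x - 4 = -7
  5x = -3, so x = -3/5

x = -3/5, x = 11/5


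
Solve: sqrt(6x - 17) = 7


Square both sides: 6x - 17 = 7^2 = 49
6x = 49 + 17 = 66
x = 11
Check: sqrt(6*11 - 17) = sqrt(49) = 7 ✓

x = 11


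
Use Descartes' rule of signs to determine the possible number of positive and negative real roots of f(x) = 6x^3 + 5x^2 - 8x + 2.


Descartes' rule of signs:

For positive roots, count sign changes in f(x) = 6x^3 + 5x^2 - 8x + 2:
Signs of coefficients: +, +, -, +
Number of sign changes: 2
Possible positive real roots: 2, 0

For negative roots, examine f(-x) = -6x^3 + 5x^2 + 8x + 2:
Signs of coefficients: -, +, +, +
Number of sign changes: 1
Possible negative real roots: 1

Positive roots: 2 or 0; Negative roots: 1


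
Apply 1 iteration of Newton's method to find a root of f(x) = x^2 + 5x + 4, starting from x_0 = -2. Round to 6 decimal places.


Newton's method: x_(n+1) = x_n - f(x_n)/f'(x_n)
f(x) = x^2 + 5x + 4
f'(x) = 2x + 5

Iteration 1:
  f(-2.000000) = -2.000000
  f'(-2.000000) = 1.000000
  x_1 = -2.000000 - (-2.000000)/(1.000000) = 0.000000

x_1 = 0.000000


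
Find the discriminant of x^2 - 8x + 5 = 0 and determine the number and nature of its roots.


For ax^2 + bx + c = 0, discriminant D = b^2 - 4ac
Here a = 1, b = -8, c = 5
D = (-8)^2 - 4(1)(5) = 64 - 20 = 44

D = 44 > 0 but not a perfect square
The equation has 2 distinct real irrational roots.

Discriminant = 44, 2 distinct real irrational roots


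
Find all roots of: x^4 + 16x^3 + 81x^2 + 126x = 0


The constant term is 0, so x = 0 is a root. Factor out x:
  x^3 + 16x^2 + 81x + 126 = 0
Let p(x) = x^3 + 16x^2 + 81x + 126. By the rational root theorem (leading coefficient 1), any rational root is an integer divisor of 126: try ±1, ±2, ... in turn.
Test x = 1: value = 224 ≠ 0.
Test x = -1: value = 60 ≠ 0.
Test x = 2: value = 360 ≠ 0.
Test x = -2: value = 20 ≠ 0.
Test x = 3: value = 540 ≠ 0.
Test x = -3: value = 0 ✓, so (x + 3) is a factor.
Synthetic division by (x + 3): bring down 1; 1(-3) + 16 = 13; 13(-3) + 81 = 42; 42(-3) + 126 = 0 → quotient x^2 + 13x + 42, remainder 0.
Solve the quadratic x^2 + 13x + 42 = 0: discriminant = 13^2 - 4(1)(42) = 169 - 168 = 1.
sqrt(1) = 1, so x = (-13 ± 1)/2: x = -6 or x = -7.
Collecting all roots found:

x = -7, x = -6, x = -3, x = 0


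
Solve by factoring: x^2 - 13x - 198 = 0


We need two numbers that multiply to -198 and add to -13.
Those numbers are -22 and 9 (since (-22) * 9 = -198 and (-22) + 9 = -13).
So x^2 - 13x - 198 = (x - 22)(x + 9) = 0
Setting each factor to zero: x = 22 or x = -9

x = -9, x = 22


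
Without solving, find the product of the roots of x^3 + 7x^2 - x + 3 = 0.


By Vieta's formulas for x^3 + bx^2 + cx + d = 0:
  r1 + r2 + r3 = -b/a = -7
  r1*r2 + r1*r3 + r2*r3 = c/a = -1
  r1*r2*r3 = -d/a = -3


Product = -3


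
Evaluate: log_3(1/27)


We need the exponent such that 3^? = 1/27
3^(-3) = 1/3^3 = 1/27
Therefore log_3(1/27) = -3

-3


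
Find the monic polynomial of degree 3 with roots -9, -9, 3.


A monic polynomial with roots -9, -9, 3 is:
p(x) = (x + 9)(x + 9)(x - 3)
After multiplying by (x + 9): x + 9
After multiplying by (x + 9): x^2 + 18x + 81
After multiplying by (x - 3): x^3 + 15x^2 + 27x - 243

x^3 + 15x^2 + 27x - 243


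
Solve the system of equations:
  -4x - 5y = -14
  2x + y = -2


Using Cramer's rule:
Determinant D = (-4)(1) - (2)(-5) = -4 + 10 = 6
Dx = (-14)(1) - (-2)(-5) = -14 - 10 = -24
Dy = (-4)(-2) - (2)(-14) = 8 + 28 = 36
x = Dx/D = -24/6 = -4
y = Dy/D = 36/6 = 6

x = -4, y = 6


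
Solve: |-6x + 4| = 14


An absolute value equation |expr| = 14 gives two cases:
Case 1: -6x + 4 = 14
  -6x = 10, so x = -5/3
Case 2: -6x + 4 = -14
  -6x = -18, so x = 3

x = -5/3, x = 3


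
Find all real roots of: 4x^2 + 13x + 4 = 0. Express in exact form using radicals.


Using the quadratic formula: x = (-b ± sqrt(b^2 - 4ac)) / (2a)
Here a = 4, b = 13, c = 4
Discriminant = b^2 - 4ac = 13^2 - 4(4)(4) = 169 - 64 = 105
Since discriminant = 105 > 0, there are two real roots.
x = (-13 ± sqrt(105)) / 8
Numerically: x ≈ -0.3441 or x ≈ -2.9059

x = (-13 + sqrt(105)) / 8 or x = (-13 - sqrt(105)) / 8


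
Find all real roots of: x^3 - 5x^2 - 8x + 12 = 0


Let p(x) = x^3 - 5x^2 - 8x + 12. By the rational root theorem (leading coefficient 1), any rational root is an integer divisor of 12: try ±1, ±2, ... in turn.
Test x = 1: value = 0 ✓, so (x - 1) is a factor.
Synthetic division by (x - 1): bring down 1; 1(1) - 5 = -4; (-4)(1) - 8 = -12; (-12)(1) + 12 = 0 → quotient x^2 - 4x - 12, remainder 0.
Solve the quadratic x^2 - 4x - 12 = 0: discriminant = (-4)^2 - 4(1)(-12) = 16 + 48 = 64.
sqrt(64) = 8, so x = (4 ± 8)/2: x = 6 or x = -2.

x = -2, x = 1, x = 6


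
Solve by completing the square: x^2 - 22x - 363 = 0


Start: x^2 - 22x - 363 = 0
Move constant: x^2 - 22x = 363
Half of -22 is -11, squared is 121
Add 121 to both sides: x^2 - 22x + 121 = 484
(x - 11)^2 = 484
x - 11 = ±22
x = 11 + 22 = 33 or x = 11 - 22 = -11

x = -11, x = 33


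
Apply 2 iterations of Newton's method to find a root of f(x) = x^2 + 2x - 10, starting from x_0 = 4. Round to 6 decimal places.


Newton's method: x_(n+1) = x_n - f(x_n)/f'(x_n)
f(x) = x^2 + 2x - 10
f'(x) = 2x + 2

Iteration 1:
  f(4.000000) = 14.000000
  f'(4.000000) = 10.000000
  x_1 = 4.000000 - (14.000000)/(10.000000) = 2.600000

Iteration 2:
  f(2.600000) = 1.960000
  f'(2.600000) = 7.200000
  x_2 = 2.600000 - (1.960000)/(7.200000) = 2.327778

x_2 = 2.327778


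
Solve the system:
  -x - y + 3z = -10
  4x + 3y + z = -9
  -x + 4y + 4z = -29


Using Cramer's rule. Expand each determinant along the first row.
D  = (-1)*[3*4 - 1*4] - (-1)*[4*4 - 1*(-1)] + 3*[4*4 - 3*(-1)]
  = (-1)*(8) - (-1)*(17) + 3*(19) = 66
Dx = (-10)*[3*4 - 1*4] - (-1)*[(-9)*4 - 1*(-29)] + 3*[(-9)*4 - 3*(-29)]
  = (-10)*(8) - (-1)*(-7) + 3*(51) = 66
Dy = (-1)*[(-9)*4 - 1*(-29)] - (-10)*[4*4 - 1*(-1)] + 3*[4*(-29) - (-9)*(-1)]
  = (-1)*(-7) - (-10)*(17) + 3*(-125) = -198
Dz = (-1)*[3*(-29) - (-9)*4] - (-1)*[4*(-29) - (-9)*(-1)] + (-10)*[4*4 - 3*(-1)]
  = (-1)*(-51) - (-1)*(-125) + (-10)*(19) = -264
x = Dx/D = 66/66 = 1, y = Dy/D = -198/66 = -3, z = Dz/D = -264/66 = -4
Check eq1: (-1)(1) + (-1)(-3) + (3)(-4) = -10 = -10 ✓
Check eq2: (4)(1) + (3)(-3) + (1)(-4) = -9 = -9 ✓
Check eq3: (-1)(1) + (4)(-3) + (4)(-4) = -29 = -29 ✓

x = 1, y = -3, z = -4


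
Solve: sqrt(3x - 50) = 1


Square both sides: 3x - 50 = 1^2 = 1
3x = 1 + 50 = 51
x = 17
Check: sqrt(3*17 - 50) = sqrt(1) = 1 ✓

x = 17


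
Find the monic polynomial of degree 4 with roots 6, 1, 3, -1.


A monic polynomial with roots 6, 1, 3, -1 is:
p(x) = (x - 6)(x - 1)(x - 3)(x + 1)
After multiplying by (x - 6): x - 6
After multiplying by (x - 1): x^2 - 7x + 6
After multiplying by (x - 3): x^3 - 10x^2 + 27x - 18
After multiplying by (x + 1): x^4 - 9x^3 + 17x^2 + 9x - 18

x^4 - 9x^3 + 17x^2 + 9x - 18


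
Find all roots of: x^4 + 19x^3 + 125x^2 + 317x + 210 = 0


Let p(x) = x^4 + 19x^3 + 125x^2 + 317x + 210. By the rational root theorem (leading coefficient 1), any rational root is an integer divisor of 210: try ±1, ±2, ... in turn.
Test x = 1: value = 672 ≠ 0.
Test x = -1: value = 0 ✓, so (x + 1) is a factor.
Synthetic division by (x + 1): bring down 1; 1(-1) + 19 = 18; 18(-1) + 125 = 107; 107(-1) + 317 = 210; 210(-1) + 210 = 0 → quotient x^3 + 18x^2 + 107x + 210, remainder 0.
Continue with the quotient x^3 + 18x^2 + 107x + 210 (candidates must divide 210; re-test x = -1 first in case it repeats).
Test x = -1: value = 120 ≠ 0.
Test x = 2: value = 504 ≠ 0.
Test x = -2: value = 60 ≠ 0.
Test x = 3: value = 720 ≠ 0.
Test x = -3: value = 24 ≠ 0.
Test x = 5: value = 1320 ≠ 0.
Test x = -5: value = 0 ✓, so (x + 5) is a factor.
Synthetic division by (x + 5): bring down 1; 1(-5) + 18 = 13; 13(-5) + 107 = 42; 42(-5) + 210 = 0 → quotient x^2 + 13x + 42, remainder 0.
Solve the quadratic x^2 + 13x + 42 = 0: discriminant = 13^2 - 4(1)(42) = 169 - 168 = 1.
sqrt(1) = 1, so x = (-13 ± 1)/2: x = -6 or x = -7.
Collecting all roots found:

x = -7, x = -6, x = -5, x = -1


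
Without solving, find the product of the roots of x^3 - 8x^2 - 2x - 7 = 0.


By Vieta's formulas for x^3 + bx^2 + cx + d = 0:
  r1 + r2 + r3 = -b/a = 8
  r1*r2 + r1*r3 + r2*r3 = c/a = -2
  r1*r2*r3 = -d/a = 7


Product = 7


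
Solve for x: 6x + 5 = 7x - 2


Starting with: 6x + 5 = 7x - 2
Move all x terms to left: (6 - 7)x = -2 - 5
Simplify: -x = -7
Divide both sides by -1: x = 7

x = 7


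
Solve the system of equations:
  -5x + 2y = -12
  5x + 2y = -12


Using Cramer's rule:
Determinant D = (-5)(2) - (5)(2) = -10 - 10 = -20
Dx = (-12)(2) - (-12)(2) = -24 + 24 = 0
Dy = (-5)(-12) - (5)(-12) = 60 + 60 = 120
x = Dx/D = 0/-20 = 0
y = Dy/D = 120/-20 = -6

x = 0, y = -6


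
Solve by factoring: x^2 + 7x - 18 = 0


We need two numbers that multiply to -18 and add to 7.
Those numbers are -2 and 9 (since (-2) * 9 = -18 and (-2) + 9 = 7).
So x^2 + 7x - 18 = (x - 2)(x + 9) = 0
Setting each factor to zero: x = 2 or x = -9

x = -9, x = 2


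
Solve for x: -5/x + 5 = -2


Subtract 5 from both sides: -5/x = -7
Multiply both sides by x: -5 = -7 * x
Divide by -7: x = 5/7

x = 5/7


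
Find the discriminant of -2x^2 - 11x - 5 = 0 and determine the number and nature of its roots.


For ax^2 + bx + c = 0, discriminant D = b^2 - 4ac
Here a = -2, b = -11, c = -5
D = (-11)^2 - 4(-2)(-5) = 121 - 40 = 81

D = 81 > 0 and is a perfect square (sqrt = 9)
The equation has 2 distinct real rational roots.

Discriminant = 81, 2 distinct real rational roots


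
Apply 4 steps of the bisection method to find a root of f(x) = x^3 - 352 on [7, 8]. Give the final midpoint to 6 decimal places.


f(x) = x^3 - 352
f(7) = -9 < 0
f(8) = 160 > 0

Step 1: midpoint = (7.000000 + 8.000000)/2 = 7.500000
  f(7.500000) = 69.875000
  f(mid) > 0, so root is in [7.000000, 7.500000]

Step 2: midpoint = (7.000000 + 7.500000)/2 = 7.250000
  f(7.250000) = 29.078125
  f(mid) > 0, so root is in [7.000000, 7.250000]

Step 3: midpoint = (7.000000 + 7.250000)/2 = 7.125000
  f(7.125000) = 9.705078
  f(mid) > 0, so root is in [7.000000, 7.125000]

Step 4: midpoint = (7.000000 + 7.125000)/2 = 7.062500
  f(7.062500) = 0.269775
  f(mid) > 0, so root is in [7.000000, 7.062500]

midpoint = 7.062500


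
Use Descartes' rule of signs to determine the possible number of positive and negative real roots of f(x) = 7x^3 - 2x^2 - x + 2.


Descartes' rule of signs:

For positive roots, count sign changes in f(x) = 7x^3 - 2x^2 - x + 2:
Signs of coefficients: +, -, -, +
Number of sign changes: 2
Possible positive real roots: 2, 0

For negative roots, examine f(-x) = -7x^3 - 2x^2 + x + 2:
Signs of coefficients: -, -, +, +
Number of sign changes: 1
Possible negative real roots: 1

Positive roots: 2 or 0; Negative roots: 1


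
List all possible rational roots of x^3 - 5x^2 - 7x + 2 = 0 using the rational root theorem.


Rational root theorem: possible roots are ±p/q where:
  p divides the constant term (2): p ∈ {1, 2}
  q divides the leading coefficient (1): q ∈ {1}

All possible rational roots: -2, -1, 1, 2

-2, -1, 1, 2


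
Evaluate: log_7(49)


We need the exponent such that 7^? = 49
7^2 = 49
Therefore log_7(49) = 2

2


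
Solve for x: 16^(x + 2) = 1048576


Express both sides with the same base.
1048576 = 16^5
Since the bases match, equate exponents: x + 2 = 5
So x = 5 - (2) = 3

x = 3


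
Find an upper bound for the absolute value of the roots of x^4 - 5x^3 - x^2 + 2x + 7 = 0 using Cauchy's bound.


Cauchy's bound: all roots r satisfy |r| <= 1 + max(|a_i/a_n|) for i = 0,...,n-1
where a_n is the leading coefficient.

Coefficients: [1, -5, -1, 2, 7]
Leading coefficient a_n = 1
Ratios |a_i/a_n|: 5, 1, 2, 7
Maximum ratio: 7
Cauchy's bound: |r| <= 1 + 7 = 8

Upper bound = 8


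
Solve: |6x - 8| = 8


An absolute value equation |expr| = 8 gives two cases:
Case 1: 6x - 8 = 8
  6x = 16, so x = 8/3
Case 2: 6x - 8 = -8
  6x = 0, so x = 0

x = 0, x = 8/3


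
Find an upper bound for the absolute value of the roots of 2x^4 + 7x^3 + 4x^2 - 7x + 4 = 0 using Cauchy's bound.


Cauchy's bound: all roots r satisfy |r| <= 1 + max(|a_i/a_n|) for i = 0,...,n-1
where a_n is the leading coefficient.

Coefficients: [2, 7, 4, -7, 4]
Leading coefficient a_n = 2
Ratios |a_i/a_n|: 7/2, 2, 7/2, 2
Maximum ratio: 7/2
Cauchy's bound: |r| <= 1 + 7/2 = 9/2

Upper bound = 9/2


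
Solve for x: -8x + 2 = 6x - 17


Starting with: -8x + 2 = 6x - 17
Move all x terms to left: (-8 - 6)x = -17 - 2
Simplify: -14x = -19
Divide both sides by -14: x = 19/14

x = 19/14


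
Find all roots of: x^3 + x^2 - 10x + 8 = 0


Let p(x) = x^3 + x^2 - 10x + 8. By the rational root theorem (leading coefficient 1), any rational root is an integer divisor of 8: try ±1, ±2, ... in turn.
Test x = 1: value = 0 ✓, so (x - 1) is a factor.
Synthetic division by (x - 1): bring down 1; 1(1) + 1 = 2; 2(1) - 10 = -8; (-8)(1) + 8 = 0 → quotient x^2 + 2x - 8, remainder 0.
Solve the quadratic x^2 + 2x - 8 = 0: discriminant = 2^2 - 4(1)(-8) = 4 + 32 = 36.
sqrt(36) = 6, so x = (-2 ± 6)/2: x = 2 or x = -4.
Collecting all roots found:

x = -4, x = 1, x = 2


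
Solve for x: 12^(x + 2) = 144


Express both sides with the same base.
144 = 12^2
Since the bases match, equate exponents: x + 2 = 2
So x = 2 - (2) = 0

x = 0


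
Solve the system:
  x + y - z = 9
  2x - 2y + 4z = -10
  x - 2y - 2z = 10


Using Cramer's rule. Expand each determinant along the first row.
D  = 1*[(-2)*(-2) - 4*(-2)] - 1*[2*(-2) - 4*1] + (-1)*[2*(-2) - (-2)*1]
  = 1*(12) - 1*(-8) + (-1)*(-2) = 22
Dx = 9*[(-2)*(-2) - 4*(-2)] - 1*[(-10)*(-2) - 4*10] + (-1)*[(-10)*(-2) - (-2)*10]
  = 9*(12) - 1*(-20) + (-1)*(40) = 88
Dy = 1*[(-10)*(-2) - 4*10] - 9*[2*(-2) - 4*1] + (-1)*[2*10 - (-10)*1]
  = 1*(-20) - 9*(-8) + (-1)*(30) = 22
Dz = 1*[(-2)*10 - (-10)*(-2)] - 1*[2*10 - (-10)*1] + 9*[2*(-2) - (-2)*1]
  = 1*(-40) - 1*(30) + 9*(-2) = -88
x = Dx/D = 88/22 = 4, y = Dy/D = 22/22 = 1, z = Dz/D = -88/22 = -4
Check eq1: (1)(4) + (1)(1) + (-1)(-4) = 9 = 9 ✓
Check eq2: (2)(4) + (-2)(1) + (4)(-4) = -10 = -10 ✓
Check eq3: (1)(4) + (-2)(1) + (-2)(-4) = 10 = 10 ✓

x = 4, y = 1, z = -4


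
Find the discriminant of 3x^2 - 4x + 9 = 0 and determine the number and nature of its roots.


For ax^2 + bx + c = 0, discriminant D = b^2 - 4ac
Here a = 3, b = -4, c = 9
D = (-4)^2 - 4(3)(9) = 16 - 108 = -92

D = -92 < 0
The equation has no real roots (2 complex conjugate roots).

Discriminant = -92, no real roots (2 complex conjugate roots)


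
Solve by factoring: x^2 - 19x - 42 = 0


We need two numbers that multiply to -42 and add to -19.
Those numbers are 2 and -21 (since 2 * (-21) = -42 and 2 + (-21) = -19).
So x^2 - 19x - 42 = (x + 2)(x - 21) = 0
Setting each factor to zero: x = -2 or x = 21

x = -2, x = 21


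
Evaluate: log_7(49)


We need the exponent such that 7^? = 49
7^2 = 49
Therefore log_7(49) = 2

2


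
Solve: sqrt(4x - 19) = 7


Square both sides: 4x - 19 = 7^2 = 49
4x = 49 + 19 = 68
x = 17
Check: sqrt(4*17 - 19) = sqrt(49) = 7 ✓

x = 17


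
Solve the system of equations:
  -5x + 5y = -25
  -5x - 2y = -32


Using Cramer's rule:
Determinant D = (-5)(-2) - (-5)(5) = 10 + 25 = 35
Dx = (-25)(-2) - (-32)(5) = 50 + 160 = 210
Dy = (-5)(-32) - (-5)(-25) = 160 - 125 = 35
x = Dx/D = 210/35 = 6
y = Dy/D = 35/35 = 1

x = 6, y = 1


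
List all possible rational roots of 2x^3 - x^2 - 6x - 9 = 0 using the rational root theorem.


Rational root theorem: possible roots are ±p/q where:
  p divides the constant term (-9): p ∈ {1, 3, 9}
  q divides the leading coefficient (2): q ∈ {1, 2}

All possible rational roots: -9, -9/2, -3, -3/2, -1, -1/2, 1/2, 1, 3/2, 3, 9/2, 9

-9, -9/2, -3, -3/2, -1, -1/2, 1/2, 1, 3/2, 3, 9/2, 9


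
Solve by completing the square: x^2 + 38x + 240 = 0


Start: x^2 + 38x + 240 = 0
Move constant: x^2 + 38x = -240
Half of 38 is 19, squared is 361
Add 361 to both sides: x^2 + 38x + 361 = 121
(x + 19)^2 = 121
x + 19 = ±11
x = -19 + 11 = -8 or x = -19 - 11 = -30

x = -30, x = -8


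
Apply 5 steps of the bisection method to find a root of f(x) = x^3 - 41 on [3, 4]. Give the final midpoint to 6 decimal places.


f(x) = x^3 - 41
f(3) = -14 < 0
f(4) = 23 > 0

Step 1: midpoint = (3.000000 + 4.000000)/2 = 3.500000
  f(3.500000) = 1.875000
  f(mid) > 0, so root is in [3.000000, 3.500000]

Step 2: midpoint = (3.000000 + 3.500000)/2 = 3.250000
  f(3.250000) = -6.671875
  f(mid) < 0, so root is in [3.250000, 3.500000]

Step 3: midpoint = (3.250000 + 3.500000)/2 = 3.375000
  f(3.375000) = -2.556641
  f(mid) < 0, so root is in [3.375000, 3.500000]

Step 4: midpoint = (3.375000 + 3.500000)/2 = 3.437500
  f(3.437500) = -0.381104
  f(mid) < 0, so root is in [3.437500, 3.500000]

Step 5: midpoint = (3.437500 + 3.500000)/2 = 3.468750
  f(3.468750) = 0.736786
  f(mid) > 0, so root is in [3.437500, 3.468750]

midpoint = 3.468750


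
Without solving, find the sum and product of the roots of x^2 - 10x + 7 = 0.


By Vieta's formulas for ax^2 + bx + c = 0:
  Sum of roots = -b/a
  Product of roots = c/a

Here a = 1, b = -10, c = 7
Sum = -(-10)/1 = 10
Product = 7/1 = 7

Sum = 10, Product = 7


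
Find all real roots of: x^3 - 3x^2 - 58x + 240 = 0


Let p(x) = x^3 - 3x^2 - 58x + 240. By the rational root theorem (leading coefficient 1), any rational root is an integer divisor of 240: try ±1, ±2, ... in turn.
Test x = 1: value = 180 ≠ 0.
Test x = -1: value = 294 ≠ 0.
Test x = 2: value = 120 ≠ 0.
Test x = -2: value = 336 ≠ 0.
Test x = 3: value = 66 ≠ 0.
Test x = -3: value = 360 ≠ 0.
Test x = 4: value = 24 ≠ 0.
Test x = -4: value = 360 ≠ 0.
Test x = 5: value = 0 ✓, so (x - 5) is a factor.
Synthetic division by (x - 5): bring down 1; 1(5) - 3 = 2; 2(5) - 58 = -48; (-48)(5) + 240 = 0 → quotient x^2 + 2x - 48, remainder 0.
Solve the quadratic x^2 + 2x - 48 = 0: discriminant = 2^2 - 4(1)(-48) = 4 + 192 = 196.
sqrt(196) = 14, so x = (-2 ± 14)/2: x = 6 or x = -8.

x = -8, x = 5, x = 6


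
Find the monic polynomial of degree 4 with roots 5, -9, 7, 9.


A monic polynomial with roots 5, -9, 7, 9 is:
p(x) = (x - 5)(x + 9)(x - 7)(x - 9)
After multiplying by (x - 5): x - 5
After multiplying by (x + 9): x^2 + 4x - 45
After multiplying by (x - 7): x^3 - 3x^2 - 73x + 315
After multiplying by (x - 9): x^4 - 12x^3 - 46x^2 + 972x - 2835

x^4 - 12x^3 - 46x^2 + 972x - 2835


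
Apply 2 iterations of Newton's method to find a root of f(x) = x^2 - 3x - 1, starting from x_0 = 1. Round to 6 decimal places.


Newton's method: x_(n+1) = x_n - f(x_n)/f'(x_n)
f(x) = x^2 - 3x - 1
f'(x) = 2x - 3

Iteration 1:
  f(1.000000) = -3.000000
  f'(1.000000) = -1.000000
  x_1 = 1.000000 - (-3.000000)/(-1.000000) = -2.000000

Iteration 2:
  f(-2.000000) = 9.000000
  f'(-2.000000) = -7.000000
  x_2 = -2.000000 - (9.000000)/(-7.000000) = -0.714286

x_2 = -0.714286
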